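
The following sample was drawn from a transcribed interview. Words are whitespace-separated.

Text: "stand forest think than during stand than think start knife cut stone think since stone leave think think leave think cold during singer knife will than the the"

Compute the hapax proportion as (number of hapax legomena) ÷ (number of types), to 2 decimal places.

Frequencies: think:6, than:3, stand:2, during:2, knife:2, stone:2, leave:2, the:2, forest:1, start:1, cut:1, since:1, cold:1, singer:1, will:1
Hapax count = 7; type count = 15.
Ratio = 7 / 15 = 0.47

0.47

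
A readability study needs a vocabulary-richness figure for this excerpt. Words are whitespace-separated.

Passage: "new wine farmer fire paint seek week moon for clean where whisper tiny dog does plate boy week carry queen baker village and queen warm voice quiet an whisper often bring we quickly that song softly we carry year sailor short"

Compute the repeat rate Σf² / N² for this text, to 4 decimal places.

0.0303

Frequencies: week:2, whisper:2, carry:2, queen:2, we:2, new:1, wine:1, farmer:1, fire:1, paint:1, seek:1, moon:1, for:1, clean:1, where:1, tiny:1, dog:1, does:1, plate:1, boy:1, … (16 more, each freq 1)
Σf² = 51; N² = 1681
Repeat rate = 51 / 1681 = 0.0303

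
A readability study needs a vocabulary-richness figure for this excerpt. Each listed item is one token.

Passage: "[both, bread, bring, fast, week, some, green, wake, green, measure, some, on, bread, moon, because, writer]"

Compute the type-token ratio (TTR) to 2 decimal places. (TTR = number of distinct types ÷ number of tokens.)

0.81

N = 16 tokens, V = 13 types.
TTR = V / N = 13 / 16 = 0.81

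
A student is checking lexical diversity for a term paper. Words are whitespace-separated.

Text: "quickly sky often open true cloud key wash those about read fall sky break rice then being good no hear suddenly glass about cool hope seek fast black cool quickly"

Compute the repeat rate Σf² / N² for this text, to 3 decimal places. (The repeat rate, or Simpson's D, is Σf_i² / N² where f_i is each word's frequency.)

0.042

Frequencies: quickly:2, sky:2, about:2, cool:2, often:1, open:1, true:1, cloud:1, key:1, wash:1, those:1, read:1, fall:1, break:1, rice:1, then:1, being:1, good:1, no:1, hear:1, … (6 more, each freq 1)
Σf² = 38; N² = 900
Repeat rate = 38 / 900 = 0.042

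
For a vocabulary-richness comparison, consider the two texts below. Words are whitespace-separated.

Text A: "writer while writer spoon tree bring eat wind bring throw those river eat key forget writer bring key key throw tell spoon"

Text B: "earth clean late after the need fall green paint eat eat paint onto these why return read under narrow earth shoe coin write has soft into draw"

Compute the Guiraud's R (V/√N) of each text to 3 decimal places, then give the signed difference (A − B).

-1.847

A: V=13, N=22, R=2.772
B: V=24, N=27, R=4.619
Difference = 2.772 − 4.619 = -1.847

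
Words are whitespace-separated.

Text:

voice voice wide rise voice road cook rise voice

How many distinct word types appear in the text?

Distinct types: {cook, rise, road, voice, wide}
V = 5

5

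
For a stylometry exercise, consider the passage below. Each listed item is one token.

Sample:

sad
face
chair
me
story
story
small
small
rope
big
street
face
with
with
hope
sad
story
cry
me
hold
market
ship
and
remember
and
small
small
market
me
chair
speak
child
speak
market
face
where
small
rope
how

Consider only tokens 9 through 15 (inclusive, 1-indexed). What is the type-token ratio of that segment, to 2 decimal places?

Segment tokens 9–15: rope, big, street, face, with, with, hope
Segment N = 7, segment V = 6.
TTR = 6 / 7 = 0.86

0.86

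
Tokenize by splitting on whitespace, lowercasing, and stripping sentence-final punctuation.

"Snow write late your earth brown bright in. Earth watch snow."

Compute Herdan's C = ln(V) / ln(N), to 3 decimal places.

N = 11, V = 9.
ln(V) = 2.197225, ln(N) = 2.397895
C = 2.197225 / 2.397895 = 0.916

0.916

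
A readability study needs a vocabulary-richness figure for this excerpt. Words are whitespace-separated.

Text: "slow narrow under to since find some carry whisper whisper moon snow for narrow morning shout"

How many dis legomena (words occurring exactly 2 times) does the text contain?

2

Frequencies: narrow:2, whisper:2, slow:1, under:1, to:1, since:1, find:1, some:1, carry:1, moon:1, snow:1, for:1, morning:1, shout:1
Words with frequency 2: narrow, whisper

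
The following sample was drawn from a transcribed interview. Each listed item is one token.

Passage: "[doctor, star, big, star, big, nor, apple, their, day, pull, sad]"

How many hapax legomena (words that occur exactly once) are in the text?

7

Frequencies: star:2, big:2, doctor:1, nor:1, apple:1, their:1, day:1, pull:1, sad:1
Hapax (freq=1): apple, day, doctor, nor, pull, sad, their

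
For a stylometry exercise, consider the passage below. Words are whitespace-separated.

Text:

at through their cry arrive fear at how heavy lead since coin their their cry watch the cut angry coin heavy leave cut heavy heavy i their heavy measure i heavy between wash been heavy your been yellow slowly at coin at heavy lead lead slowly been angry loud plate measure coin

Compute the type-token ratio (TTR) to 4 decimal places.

0.5000

N = 52 tokens, V = 26 types.
TTR = V / N = 26 / 52 = 0.5000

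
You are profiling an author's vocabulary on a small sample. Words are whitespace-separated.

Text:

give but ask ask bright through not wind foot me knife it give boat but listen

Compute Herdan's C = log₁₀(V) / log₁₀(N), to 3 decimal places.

0.925

N = 16, V = 13.
log₁₀(V) = 1.113943, log₁₀(N) = 1.204120
C = 1.113943 / 1.204120 = 0.925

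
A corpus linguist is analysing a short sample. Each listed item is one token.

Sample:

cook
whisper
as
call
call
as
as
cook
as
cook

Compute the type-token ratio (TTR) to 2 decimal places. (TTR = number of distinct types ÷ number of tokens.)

N = 10 tokens, V = 4 types.
TTR = V / N = 4 / 10 = 0.40

0.40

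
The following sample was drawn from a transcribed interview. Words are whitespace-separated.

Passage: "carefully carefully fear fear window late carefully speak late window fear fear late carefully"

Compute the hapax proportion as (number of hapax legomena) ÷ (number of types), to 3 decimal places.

0.200

Frequencies: carefully:4, fear:4, late:3, window:2, speak:1
Hapax count = 1; type count = 5.
Ratio = 1 / 5 = 0.200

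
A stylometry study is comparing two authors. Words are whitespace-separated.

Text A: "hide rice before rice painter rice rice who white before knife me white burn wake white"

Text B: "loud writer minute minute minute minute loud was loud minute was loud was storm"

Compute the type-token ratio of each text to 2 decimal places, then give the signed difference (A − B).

TTR(A) = 10/16 = 0.63
TTR(B) = 5/14 = 0.36
Difference = 0.63 − 0.36 = 0.27

0.27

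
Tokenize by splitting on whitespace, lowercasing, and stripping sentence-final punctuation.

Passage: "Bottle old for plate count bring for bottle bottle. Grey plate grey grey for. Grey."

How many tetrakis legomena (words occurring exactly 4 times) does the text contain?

Frequencies: grey:4, bottle:3, for:3, plate:2, old:1, count:1, bring:1
Words with frequency 4: grey

1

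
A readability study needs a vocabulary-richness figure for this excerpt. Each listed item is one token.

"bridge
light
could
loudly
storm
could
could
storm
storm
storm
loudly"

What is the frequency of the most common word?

4

Frequencies: storm:4, could:3, loudly:2, bridge:1, light:1
Most common: 'storm' with frequency 4.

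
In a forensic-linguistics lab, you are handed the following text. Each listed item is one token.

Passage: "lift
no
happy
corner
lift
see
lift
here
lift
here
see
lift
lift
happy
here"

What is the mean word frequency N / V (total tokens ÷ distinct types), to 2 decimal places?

2.50

N = 15 tokens, V = 6 types.
Mean frequency = N / V = 15 / 6 = 2.50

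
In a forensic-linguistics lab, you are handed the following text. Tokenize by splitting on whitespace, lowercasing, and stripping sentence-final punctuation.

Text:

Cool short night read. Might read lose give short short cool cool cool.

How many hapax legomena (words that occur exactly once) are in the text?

Frequencies: cool:4, short:3, read:2, night:1, might:1, lose:1, give:1
Hapax (freq=1): give, lose, might, night

4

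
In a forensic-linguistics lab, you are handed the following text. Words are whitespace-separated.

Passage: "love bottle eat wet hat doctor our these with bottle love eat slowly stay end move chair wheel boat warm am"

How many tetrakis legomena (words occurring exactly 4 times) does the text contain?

0

Frequencies: love:2, bottle:2, eat:2, wet:1, hat:1, doctor:1, our:1, these:1, with:1, slowly:1, stay:1, end:1, move:1, chair:1, wheel:1, boat:1, warm:1, am:1
Words with frequency 4: (none)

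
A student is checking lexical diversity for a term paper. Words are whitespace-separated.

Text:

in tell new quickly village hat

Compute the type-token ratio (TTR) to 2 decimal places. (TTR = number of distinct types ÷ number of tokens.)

N = 6 tokens, V = 6 types.
TTR = V / N = 6 / 6 = 1.00

1.00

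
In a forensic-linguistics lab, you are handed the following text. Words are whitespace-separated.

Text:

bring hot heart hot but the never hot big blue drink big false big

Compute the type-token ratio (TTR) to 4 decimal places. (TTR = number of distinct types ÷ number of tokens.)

N = 14 tokens, V = 10 types.
TTR = V / N = 10 / 14 = 0.7143

0.7143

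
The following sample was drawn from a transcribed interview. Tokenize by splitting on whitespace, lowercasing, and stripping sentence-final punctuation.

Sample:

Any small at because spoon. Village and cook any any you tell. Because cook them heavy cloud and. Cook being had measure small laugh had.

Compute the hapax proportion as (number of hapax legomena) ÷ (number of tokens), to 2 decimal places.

0.44

Frequencies: any:3, cook:3, small:2, because:2, and:2, had:2, at:1, spoon:1, village:1, you:1, tell:1, them:1, heavy:1, cloud:1, being:1, measure:1, laugh:1
Hapax count = 11; token count = 25.
Ratio = 11 / 25 = 0.44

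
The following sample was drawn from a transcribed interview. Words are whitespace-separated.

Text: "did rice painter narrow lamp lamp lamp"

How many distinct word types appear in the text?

Distinct types: {did, lamp, narrow, painter, rice}
V = 5

5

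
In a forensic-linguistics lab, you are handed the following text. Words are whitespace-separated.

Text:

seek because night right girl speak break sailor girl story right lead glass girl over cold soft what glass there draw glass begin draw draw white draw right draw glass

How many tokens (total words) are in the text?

30

Tokens: seek, because, night, right, girl, speak, break, sailor, girl, story, right, lead, glass, girl, over, cold, soft, what, glass, there, draw, glass, begin, draw, draw, white, draw, right, draw, glass
N = 30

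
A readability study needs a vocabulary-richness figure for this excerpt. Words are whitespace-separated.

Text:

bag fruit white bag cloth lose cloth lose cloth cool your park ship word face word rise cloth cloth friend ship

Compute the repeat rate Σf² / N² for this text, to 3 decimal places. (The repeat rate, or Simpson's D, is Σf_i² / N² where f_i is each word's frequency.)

0.111

Frequencies: cloth:5, bag:2, lose:2, ship:2, word:2, fruit:1, white:1, cool:1, your:1, park:1, face:1, rise:1, friend:1
Σf² = 49; N² = 441
Repeat rate = 49 / 441 = 0.111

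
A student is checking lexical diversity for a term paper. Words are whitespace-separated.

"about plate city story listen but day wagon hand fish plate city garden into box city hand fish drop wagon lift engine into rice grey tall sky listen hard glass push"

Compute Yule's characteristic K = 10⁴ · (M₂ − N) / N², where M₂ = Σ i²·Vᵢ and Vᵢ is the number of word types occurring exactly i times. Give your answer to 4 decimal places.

187.3049

Frequencies: city:3, plate:2, listen:2, wagon:2, hand:2, fish:2, into:2, about:1, story:1, but:1, day:1, garden:1, box:1, drop:1, lift:1, engine:1, rice:1, grey:1, tall:1, sky:1, … (3 more, each freq 1)
N = 31. Frequency spectrum: V_1=16, V_2=6, V_3=1
M₂ = 1²·16 + 2²·6 + 3²·1 = 49
K = 10000 × (49 − 31) / 31² = 187.3049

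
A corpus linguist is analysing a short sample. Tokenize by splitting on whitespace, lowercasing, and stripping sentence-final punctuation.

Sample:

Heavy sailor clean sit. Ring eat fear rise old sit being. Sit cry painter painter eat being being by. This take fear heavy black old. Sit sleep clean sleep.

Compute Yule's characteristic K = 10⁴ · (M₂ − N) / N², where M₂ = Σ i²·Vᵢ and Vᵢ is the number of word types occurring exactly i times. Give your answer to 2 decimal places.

Frequencies: sit:4, being:3, heavy:2, clean:2, eat:2, fear:2, old:2, painter:2, sleep:2, sailor:1, ring:1, rise:1, cry:1, by:1, this:1, take:1, black:1
N = 29. Frequency spectrum: V_1=8, V_2=7, V_3=1, V_4=1
M₂ = 1²·8 + 2²·7 + 3²·1 + 4²·1 = 61
K = 10000 × (61 − 29) / 29² = 380.50

380.50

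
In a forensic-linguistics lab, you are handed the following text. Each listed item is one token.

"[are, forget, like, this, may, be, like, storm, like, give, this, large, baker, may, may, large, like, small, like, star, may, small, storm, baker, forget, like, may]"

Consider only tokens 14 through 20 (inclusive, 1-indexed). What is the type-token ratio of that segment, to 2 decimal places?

Segment tokens 14–20: may, may, large, like, small, like, star
Segment N = 7, segment V = 5.
TTR = 5 / 7 = 0.71

0.71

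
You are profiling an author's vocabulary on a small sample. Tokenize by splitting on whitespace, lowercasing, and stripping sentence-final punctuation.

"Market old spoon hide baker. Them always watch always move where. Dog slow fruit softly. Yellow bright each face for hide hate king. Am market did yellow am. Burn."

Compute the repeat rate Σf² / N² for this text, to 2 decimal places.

0.05

Frequencies: market:2, hide:2, always:2, yellow:2, am:2, old:1, spoon:1, baker:1, them:1, watch:1, move:1, where:1, dog:1, slow:1, fruit:1, softly:1, bright:1, each:1, face:1, for:1, … (4 more, each freq 1)
Σf² = 39; N² = 841
Repeat rate = 39 / 841 = 0.05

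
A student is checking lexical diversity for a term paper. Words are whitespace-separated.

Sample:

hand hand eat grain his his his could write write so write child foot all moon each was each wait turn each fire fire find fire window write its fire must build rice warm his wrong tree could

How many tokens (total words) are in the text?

38

Tokens: hand, hand, eat, grain, his, his, his, could, write, write, so, write, child, foot, all, moon, each, was, each, wait, turn, each, fire, fire, find, fire, window, write, its, fire, must, build, rice, warm, his, wrong, tree, could
N = 38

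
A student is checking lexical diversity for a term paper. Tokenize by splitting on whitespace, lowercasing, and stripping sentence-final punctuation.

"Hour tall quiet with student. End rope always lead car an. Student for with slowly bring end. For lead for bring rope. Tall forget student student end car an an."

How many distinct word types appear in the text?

Distinct types: {always, an, bring, car, end, for, forget, hour, lead, quiet, rope, slowly, student, tall, with}
V = 15

15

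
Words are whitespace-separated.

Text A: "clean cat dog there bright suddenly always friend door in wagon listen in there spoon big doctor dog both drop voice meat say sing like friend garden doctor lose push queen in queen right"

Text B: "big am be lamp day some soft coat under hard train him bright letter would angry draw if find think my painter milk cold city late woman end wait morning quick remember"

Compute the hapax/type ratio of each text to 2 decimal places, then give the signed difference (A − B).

-0.22

A: hapax=21, V=27, ratio=0.78
B: hapax=32, V=32, ratio=1.00
Difference = 0.78 − 1.00 = -0.22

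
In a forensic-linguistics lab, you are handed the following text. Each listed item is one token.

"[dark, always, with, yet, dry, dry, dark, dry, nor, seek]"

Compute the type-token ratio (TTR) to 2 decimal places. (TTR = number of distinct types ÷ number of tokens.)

0.70

N = 10 tokens, V = 7 types.
TTR = V / N = 7 / 10 = 0.70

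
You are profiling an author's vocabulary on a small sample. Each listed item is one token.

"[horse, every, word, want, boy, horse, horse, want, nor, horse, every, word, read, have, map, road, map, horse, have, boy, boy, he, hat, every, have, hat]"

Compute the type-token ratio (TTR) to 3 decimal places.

0.462

N = 26 tokens, V = 12 types.
TTR = V / N = 12 / 26 = 0.462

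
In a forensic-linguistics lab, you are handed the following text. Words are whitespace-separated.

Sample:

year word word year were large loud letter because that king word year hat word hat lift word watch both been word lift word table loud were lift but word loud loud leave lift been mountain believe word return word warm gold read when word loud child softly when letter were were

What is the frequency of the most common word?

11

Frequencies: word:11, loud:5, were:4, lift:4, year:3, letter:2, hat:2, been:2, when:2, large:1, because:1, that:1, king:1, watch:1, both:1, table:1, but:1, leave:1, mountain:1, believe:1, … (6 more, each freq 1)
Most common: 'word' with frequency 11.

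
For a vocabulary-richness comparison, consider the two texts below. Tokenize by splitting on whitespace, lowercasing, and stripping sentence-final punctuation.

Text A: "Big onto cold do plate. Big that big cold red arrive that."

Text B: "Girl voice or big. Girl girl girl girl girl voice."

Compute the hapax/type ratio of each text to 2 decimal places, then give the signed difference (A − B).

A: hapax=5, V=8, ratio=0.63
B: hapax=2, V=4, ratio=0.50
Difference = 0.63 − 0.50 = 0.13

0.13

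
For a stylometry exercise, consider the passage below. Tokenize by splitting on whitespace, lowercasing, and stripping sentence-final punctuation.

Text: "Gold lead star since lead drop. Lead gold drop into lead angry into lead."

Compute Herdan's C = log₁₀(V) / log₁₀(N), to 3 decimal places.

0.737

N = 14, V = 7.
log₁₀(V) = 0.845098, log₁₀(N) = 1.146128
C = 0.845098 / 1.146128 = 0.737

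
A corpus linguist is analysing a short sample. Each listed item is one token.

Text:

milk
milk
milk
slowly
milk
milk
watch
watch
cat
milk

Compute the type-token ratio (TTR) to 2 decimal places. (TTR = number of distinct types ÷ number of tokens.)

0.40

N = 10 tokens, V = 4 types.
TTR = V / N = 4 / 10 = 0.40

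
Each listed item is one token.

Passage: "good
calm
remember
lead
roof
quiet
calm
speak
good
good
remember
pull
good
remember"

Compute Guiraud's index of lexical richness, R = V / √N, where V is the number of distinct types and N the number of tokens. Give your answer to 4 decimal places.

2.1381

N = 14, V = 8.
√N = 3.741657
R = 8 / 3.741657 = 2.1381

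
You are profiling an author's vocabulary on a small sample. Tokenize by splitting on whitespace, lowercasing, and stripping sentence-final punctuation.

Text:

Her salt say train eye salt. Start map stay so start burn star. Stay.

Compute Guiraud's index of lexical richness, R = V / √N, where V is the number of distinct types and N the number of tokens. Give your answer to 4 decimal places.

2.9399

N = 14, V = 11.
√N = 3.741657
R = 11 / 3.741657 = 2.9399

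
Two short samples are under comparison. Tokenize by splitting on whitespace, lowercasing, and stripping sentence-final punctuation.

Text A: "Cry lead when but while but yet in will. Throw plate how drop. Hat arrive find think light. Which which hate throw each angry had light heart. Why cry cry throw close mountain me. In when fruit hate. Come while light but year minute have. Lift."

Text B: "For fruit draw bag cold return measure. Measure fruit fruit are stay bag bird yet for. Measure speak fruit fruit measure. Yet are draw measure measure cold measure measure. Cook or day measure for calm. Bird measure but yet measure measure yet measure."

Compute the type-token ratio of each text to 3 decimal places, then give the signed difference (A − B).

TTR(A) = 33/46 = 0.717
TTR(B) = 17/43 = 0.395
Difference = 0.717 − 0.395 = 0.322

0.322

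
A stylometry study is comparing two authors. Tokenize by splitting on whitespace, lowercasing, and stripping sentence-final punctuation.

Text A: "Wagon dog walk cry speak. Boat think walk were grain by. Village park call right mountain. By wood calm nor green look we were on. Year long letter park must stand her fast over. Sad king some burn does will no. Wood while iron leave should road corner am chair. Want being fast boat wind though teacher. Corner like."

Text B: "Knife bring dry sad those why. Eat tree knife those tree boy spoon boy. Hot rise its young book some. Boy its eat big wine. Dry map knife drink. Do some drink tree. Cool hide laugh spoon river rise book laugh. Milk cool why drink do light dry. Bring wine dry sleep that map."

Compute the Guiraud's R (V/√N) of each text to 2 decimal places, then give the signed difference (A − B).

2.69

A: V=51, N=59, R=6.64
B: V=29, N=54, R=3.95
Difference = 6.64 − 3.95 = 2.69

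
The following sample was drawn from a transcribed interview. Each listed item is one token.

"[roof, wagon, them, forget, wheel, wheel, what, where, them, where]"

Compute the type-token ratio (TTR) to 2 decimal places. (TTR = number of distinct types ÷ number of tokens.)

N = 10 tokens, V = 7 types.
TTR = V / N = 7 / 10 = 0.70

0.70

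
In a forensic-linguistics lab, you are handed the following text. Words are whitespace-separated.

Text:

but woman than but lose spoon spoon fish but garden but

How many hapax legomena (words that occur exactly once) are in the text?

Frequencies: but:4, spoon:2, woman:1, than:1, lose:1, fish:1, garden:1
Hapax (freq=1): fish, garden, lose, than, woman

5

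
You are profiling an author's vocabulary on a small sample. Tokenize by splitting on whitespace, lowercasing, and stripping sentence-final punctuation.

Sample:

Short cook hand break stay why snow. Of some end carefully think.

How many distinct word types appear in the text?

Distinct types: {break, carefully, cook, end, hand, of, short, snow, some, stay, think, why}
V = 12

12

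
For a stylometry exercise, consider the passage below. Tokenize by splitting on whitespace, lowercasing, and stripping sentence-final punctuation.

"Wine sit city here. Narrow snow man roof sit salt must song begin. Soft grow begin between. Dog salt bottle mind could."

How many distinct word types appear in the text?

Distinct types: {begin, between, bottle, city, could, dog, grow, here, man, mind, must, narrow, roof, salt, sit, snow, soft, song, wine}
V = 19

19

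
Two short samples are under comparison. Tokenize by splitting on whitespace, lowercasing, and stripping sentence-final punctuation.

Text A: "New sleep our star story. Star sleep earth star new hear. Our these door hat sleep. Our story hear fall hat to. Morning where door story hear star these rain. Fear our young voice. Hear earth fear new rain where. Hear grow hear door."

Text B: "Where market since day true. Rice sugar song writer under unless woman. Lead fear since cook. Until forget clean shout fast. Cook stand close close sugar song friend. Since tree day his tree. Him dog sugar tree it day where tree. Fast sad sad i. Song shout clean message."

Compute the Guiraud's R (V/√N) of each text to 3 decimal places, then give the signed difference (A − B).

-1.565

A: V=19, N=44, R=2.864
B: V=31, N=49, R=4.429
Difference = 2.864 − 4.429 = -1.565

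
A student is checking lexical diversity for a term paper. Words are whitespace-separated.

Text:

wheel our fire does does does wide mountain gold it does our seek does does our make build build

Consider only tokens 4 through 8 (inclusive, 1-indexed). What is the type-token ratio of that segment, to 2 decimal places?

0.60

Segment tokens 4–8: does, does, does, wide, mountain
Segment N = 5, segment V = 3.
TTR = 3 / 5 = 0.60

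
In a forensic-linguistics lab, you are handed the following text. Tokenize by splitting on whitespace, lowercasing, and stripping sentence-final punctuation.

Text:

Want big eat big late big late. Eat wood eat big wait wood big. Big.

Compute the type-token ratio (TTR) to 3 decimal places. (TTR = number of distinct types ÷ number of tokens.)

N = 15 tokens, V = 6 types.
TTR = V / N = 6 / 15 = 0.400

0.400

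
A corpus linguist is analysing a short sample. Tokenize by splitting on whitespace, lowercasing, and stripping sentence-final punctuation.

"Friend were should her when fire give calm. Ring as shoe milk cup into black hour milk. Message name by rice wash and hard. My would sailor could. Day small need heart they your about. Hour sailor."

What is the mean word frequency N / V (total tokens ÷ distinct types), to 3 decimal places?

1.088

N = 37 tokens, V = 34 types.
Mean frequency = N / V = 37 / 34 = 1.088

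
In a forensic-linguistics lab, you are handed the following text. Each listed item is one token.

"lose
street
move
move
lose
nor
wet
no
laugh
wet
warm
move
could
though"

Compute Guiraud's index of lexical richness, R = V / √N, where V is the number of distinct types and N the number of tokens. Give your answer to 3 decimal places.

N = 14, V = 10.
√N = 3.741657
R = 10 / 3.741657 = 2.673

2.673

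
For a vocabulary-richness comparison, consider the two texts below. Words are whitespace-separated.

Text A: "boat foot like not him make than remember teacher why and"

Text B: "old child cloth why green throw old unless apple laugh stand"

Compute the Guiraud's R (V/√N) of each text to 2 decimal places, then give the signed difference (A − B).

A: V=11, N=11, R=3.32
B: V=10, N=11, R=3.02
Difference = 3.32 − 3.02 = 0.30

0.30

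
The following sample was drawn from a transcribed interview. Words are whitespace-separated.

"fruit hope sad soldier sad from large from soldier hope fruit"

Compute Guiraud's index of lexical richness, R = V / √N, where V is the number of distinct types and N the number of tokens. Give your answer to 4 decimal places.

N = 11, V = 6.
√N = 3.316625
R = 6 / 3.316625 = 1.8091

1.8091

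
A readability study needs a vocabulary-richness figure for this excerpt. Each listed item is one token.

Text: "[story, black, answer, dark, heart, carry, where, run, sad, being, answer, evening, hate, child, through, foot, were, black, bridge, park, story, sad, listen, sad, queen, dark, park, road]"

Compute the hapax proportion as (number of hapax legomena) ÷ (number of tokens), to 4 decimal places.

0.5357

Frequencies: sad:3, story:2, black:2, answer:2, dark:2, park:2, heart:1, carry:1, where:1, run:1, being:1, evening:1, hate:1, child:1, through:1, foot:1, were:1, bridge:1, listen:1, queen:1, … (1 more, each freq 1)
Hapax count = 15; token count = 28.
Ratio = 15 / 28 = 0.5357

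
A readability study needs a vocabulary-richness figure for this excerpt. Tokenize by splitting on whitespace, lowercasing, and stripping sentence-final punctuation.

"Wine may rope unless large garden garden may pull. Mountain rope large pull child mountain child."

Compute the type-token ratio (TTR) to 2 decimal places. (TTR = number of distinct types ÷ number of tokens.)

N = 16 tokens, V = 9 types.
TTR = V / N = 9 / 16 = 0.56

0.56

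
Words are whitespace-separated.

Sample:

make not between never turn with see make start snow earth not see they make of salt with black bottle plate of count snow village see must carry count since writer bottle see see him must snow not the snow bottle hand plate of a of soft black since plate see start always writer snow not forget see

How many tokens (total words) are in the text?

Tokens: make, not, between, never, turn, with, see, make, start, snow, earth, not, see, they, make, of, salt, with, black, bottle, plate, of, count, snow, village, see, must, carry, count, since, writer, bottle, see, see, him, must, snow, not, the, snow, bottle, hand, plate, of, a, of, soft, black, since, plate, see, start, always, writer, snow, not, forget, see
N = 58

58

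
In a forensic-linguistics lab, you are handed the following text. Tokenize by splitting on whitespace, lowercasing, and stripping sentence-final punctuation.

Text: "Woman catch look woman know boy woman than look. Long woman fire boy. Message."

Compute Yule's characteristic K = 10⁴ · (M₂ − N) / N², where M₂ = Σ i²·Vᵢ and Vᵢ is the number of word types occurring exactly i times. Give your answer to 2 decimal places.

Frequencies: woman:4, look:2, boy:2, catch:1, know:1, than:1, long:1, fire:1, message:1
N = 14. Frequency spectrum: V_1=6, V_2=2, V_4=1
M₂ = 1²·6 + 2²·2 + 4²·1 = 30
K = 10000 × (30 − 14) / 14² = 816.33

816.33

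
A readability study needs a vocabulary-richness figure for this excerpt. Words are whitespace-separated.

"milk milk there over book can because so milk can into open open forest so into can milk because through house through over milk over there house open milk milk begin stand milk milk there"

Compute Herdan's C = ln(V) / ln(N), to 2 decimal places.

N = 35, V = 14.
ln(V) = 2.639057, ln(N) = 3.555348
C = 2.639057 / 3.555348 = 0.74

0.74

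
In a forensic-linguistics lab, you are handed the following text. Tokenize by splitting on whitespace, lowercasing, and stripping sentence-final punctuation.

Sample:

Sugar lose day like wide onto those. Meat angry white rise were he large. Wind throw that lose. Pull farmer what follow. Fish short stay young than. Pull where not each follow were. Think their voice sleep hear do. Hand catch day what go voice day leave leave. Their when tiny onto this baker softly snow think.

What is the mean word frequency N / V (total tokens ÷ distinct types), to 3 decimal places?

N = 57 tokens, V = 45 types.
Mean frequency = N / V = 57 / 45 = 1.267

1.267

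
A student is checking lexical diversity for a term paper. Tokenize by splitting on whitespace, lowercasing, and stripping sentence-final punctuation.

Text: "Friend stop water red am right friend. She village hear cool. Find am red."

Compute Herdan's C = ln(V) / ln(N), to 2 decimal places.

N = 14, V = 11.
ln(V) = 2.397895, ln(N) = 2.639057
C = 2.397895 / 2.639057 = 0.91

0.91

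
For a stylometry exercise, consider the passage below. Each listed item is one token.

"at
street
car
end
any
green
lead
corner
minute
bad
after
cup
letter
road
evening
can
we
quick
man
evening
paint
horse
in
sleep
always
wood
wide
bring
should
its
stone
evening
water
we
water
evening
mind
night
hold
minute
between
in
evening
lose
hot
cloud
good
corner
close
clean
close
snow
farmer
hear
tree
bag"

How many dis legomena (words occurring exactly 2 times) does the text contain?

6

Frequencies: evening:5, corner:2, minute:2, we:2, in:2, water:2, close:2, at:1, street:1, car:1, end:1, any:1, green:1, lead:1, bad:1, after:1, cup:1, letter:1, road:1, can:1, … (26 more, each freq 1)
Words with frequency 2: close, corner, in, minute, water, we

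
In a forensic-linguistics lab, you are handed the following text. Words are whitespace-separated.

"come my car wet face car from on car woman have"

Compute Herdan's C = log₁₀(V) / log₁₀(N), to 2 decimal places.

N = 11, V = 9.
log₁₀(V) = 0.954243, log₁₀(N) = 1.041393
C = 0.954243 / 1.041393 = 0.92

0.92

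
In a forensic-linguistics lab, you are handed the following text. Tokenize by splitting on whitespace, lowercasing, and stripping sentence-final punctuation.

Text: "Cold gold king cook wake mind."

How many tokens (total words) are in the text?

Tokens: cold, gold, king, cook, wake, mind
N = 6

6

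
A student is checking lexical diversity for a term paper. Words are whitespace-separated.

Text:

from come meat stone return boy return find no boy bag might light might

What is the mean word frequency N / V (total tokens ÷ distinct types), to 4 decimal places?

1.2727

N = 14 tokens, V = 11 types.
Mean frequency = N / V = 14 / 11 = 1.2727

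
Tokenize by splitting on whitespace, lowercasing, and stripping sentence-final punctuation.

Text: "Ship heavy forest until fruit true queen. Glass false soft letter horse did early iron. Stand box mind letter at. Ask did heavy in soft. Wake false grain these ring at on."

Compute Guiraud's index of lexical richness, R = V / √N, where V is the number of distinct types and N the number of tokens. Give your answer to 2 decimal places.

N = 32, V = 26.
√N = 5.656854
R = 26 / 5.656854 = 4.60

4.60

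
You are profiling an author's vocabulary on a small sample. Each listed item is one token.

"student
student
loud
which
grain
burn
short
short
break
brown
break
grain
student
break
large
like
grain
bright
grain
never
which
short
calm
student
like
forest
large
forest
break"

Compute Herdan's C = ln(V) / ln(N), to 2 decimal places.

0.78

N = 29, V = 14.
ln(V) = 2.639057, ln(N) = 3.367296
C = 2.639057 / 3.367296 = 0.78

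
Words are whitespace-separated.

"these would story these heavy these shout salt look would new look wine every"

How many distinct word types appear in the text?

Distinct types: {every, heavy, look, new, salt, shout, story, these, wine, would}
V = 10

10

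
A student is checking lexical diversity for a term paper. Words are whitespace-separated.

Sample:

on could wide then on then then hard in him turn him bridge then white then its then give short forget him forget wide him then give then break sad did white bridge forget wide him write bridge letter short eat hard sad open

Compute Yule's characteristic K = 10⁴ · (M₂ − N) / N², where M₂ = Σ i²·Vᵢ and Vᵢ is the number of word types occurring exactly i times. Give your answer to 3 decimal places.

Frequencies: then:8, him:5, wide:3, bridge:3, forget:3, on:2, hard:2, white:2, give:2, short:2, sad:2, could:1, in:1, turn:1, its:1, break:1, did:1, write:1, letter:1, eat:1, … (1 more, each freq 1)
N = 44. Frequency spectrum: V_1=10, V_2=6, V_3=3, V_5=1, V_8=1
M₂ = 1²·10 + 2²·6 + 3²·3 + 5²·1 + 8²·1 = 150
K = 10000 × (150 − 44) / 44² = 547.521

547.521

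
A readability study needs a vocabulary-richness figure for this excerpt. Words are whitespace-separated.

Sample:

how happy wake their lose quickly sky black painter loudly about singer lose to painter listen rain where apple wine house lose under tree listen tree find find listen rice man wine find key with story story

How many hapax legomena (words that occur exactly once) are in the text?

Frequencies: lose:3, listen:3, find:3, painter:2, wine:2, tree:2, story:2, how:1, happy:1, wake:1, their:1, quickly:1, sky:1, black:1, loudly:1, about:1, singer:1, to:1, rain:1, where:1, … (7 more, each freq 1)
Hapax (freq=1): about, apple, black, happy, house, how, key, loudly, man, quickly, rain, rice, singer, sky, their, to, under, wake, where, with

20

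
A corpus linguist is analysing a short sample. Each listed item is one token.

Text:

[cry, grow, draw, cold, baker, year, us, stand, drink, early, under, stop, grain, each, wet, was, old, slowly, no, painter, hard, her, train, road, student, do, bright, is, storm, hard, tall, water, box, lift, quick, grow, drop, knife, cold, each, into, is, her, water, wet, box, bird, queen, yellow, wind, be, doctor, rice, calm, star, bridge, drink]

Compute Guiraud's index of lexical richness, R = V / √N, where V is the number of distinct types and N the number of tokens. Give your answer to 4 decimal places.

6.2253

N = 57, V = 47.
√N = 7.549834
R = 47 / 7.549834 = 6.2253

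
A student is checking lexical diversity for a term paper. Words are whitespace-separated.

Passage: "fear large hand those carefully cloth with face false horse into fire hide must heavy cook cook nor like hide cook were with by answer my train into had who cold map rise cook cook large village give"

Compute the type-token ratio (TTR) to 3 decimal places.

0.789

N = 38 tokens, V = 30 types.
TTR = V / N = 30 / 38 = 0.789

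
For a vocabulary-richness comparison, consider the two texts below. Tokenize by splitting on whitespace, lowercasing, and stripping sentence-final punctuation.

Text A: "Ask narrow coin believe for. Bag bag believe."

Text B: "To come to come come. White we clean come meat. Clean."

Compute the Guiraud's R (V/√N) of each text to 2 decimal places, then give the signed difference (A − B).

A: V=6, N=8, R=2.12
B: V=6, N=11, R=1.81
Difference = 2.12 − 1.81 = 0.31

0.31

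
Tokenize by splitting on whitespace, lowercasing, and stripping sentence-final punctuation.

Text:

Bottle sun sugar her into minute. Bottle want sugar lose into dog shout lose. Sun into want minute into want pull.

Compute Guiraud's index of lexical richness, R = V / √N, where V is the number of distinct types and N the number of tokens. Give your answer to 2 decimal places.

2.40

N = 21, V = 11.
√N = 4.582576
R = 11 / 4.582576 = 2.40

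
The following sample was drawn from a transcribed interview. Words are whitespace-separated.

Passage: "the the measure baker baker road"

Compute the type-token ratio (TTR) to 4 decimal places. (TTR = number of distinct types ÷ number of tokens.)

N = 6 tokens, V = 4 types.
TTR = V / N = 4 / 6 = 0.6667

0.6667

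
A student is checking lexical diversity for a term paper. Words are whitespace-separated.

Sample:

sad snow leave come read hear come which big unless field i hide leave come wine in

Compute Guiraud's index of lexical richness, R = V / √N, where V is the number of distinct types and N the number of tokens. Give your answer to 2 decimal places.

N = 17, V = 14.
√N = 4.123106
R = 14 / 4.123106 = 3.40

3.40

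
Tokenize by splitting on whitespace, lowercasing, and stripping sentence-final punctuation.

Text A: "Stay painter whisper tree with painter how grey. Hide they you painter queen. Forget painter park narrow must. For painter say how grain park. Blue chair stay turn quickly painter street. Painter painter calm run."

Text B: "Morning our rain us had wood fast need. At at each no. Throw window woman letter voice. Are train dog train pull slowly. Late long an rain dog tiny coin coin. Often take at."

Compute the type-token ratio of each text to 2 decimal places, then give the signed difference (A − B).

-0.11

TTR(A) = 25/35 = 0.71
TTR(B) = 28/34 = 0.82
Difference = 0.71 − 0.82 = -0.11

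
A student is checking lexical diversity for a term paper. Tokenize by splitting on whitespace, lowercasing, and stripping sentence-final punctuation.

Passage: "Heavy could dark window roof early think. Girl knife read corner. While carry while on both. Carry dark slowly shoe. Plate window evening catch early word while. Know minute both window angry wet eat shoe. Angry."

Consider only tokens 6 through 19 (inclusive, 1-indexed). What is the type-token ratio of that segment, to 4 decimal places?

0.8571

Segment tokens 6–19: early, think, girl, knife, read, corner, while, carry, while, on, both, carry, dark, slowly
Segment N = 14, segment V = 12.
TTR = 12 / 14 = 0.8571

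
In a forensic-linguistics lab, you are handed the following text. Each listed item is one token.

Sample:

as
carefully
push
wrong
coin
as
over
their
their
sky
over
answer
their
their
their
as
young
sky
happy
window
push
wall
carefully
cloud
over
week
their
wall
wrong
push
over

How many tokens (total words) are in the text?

Tokens: as, carefully, push, wrong, coin, as, over, their, their, sky, over, answer, their, their, their, as, young, sky, happy, window, push, wall, carefully, cloud, over, week, their, wall, wrong, push, over
N = 31

31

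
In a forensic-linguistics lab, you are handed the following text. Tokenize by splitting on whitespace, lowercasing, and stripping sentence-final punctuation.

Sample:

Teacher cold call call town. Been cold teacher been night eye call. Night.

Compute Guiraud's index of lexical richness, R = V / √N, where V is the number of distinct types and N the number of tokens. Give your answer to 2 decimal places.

N = 13, V = 7.
√N = 3.605551
R = 7 / 3.605551 = 1.94

1.94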